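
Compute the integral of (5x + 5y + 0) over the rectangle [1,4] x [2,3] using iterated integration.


By Fubini, integrate in x first, then y.
Step 1: Fix y, integrate over x in [1,4]:
  integral(5x + 5y + 0, x=1..4)
  = 5*(4^2 - 1^2)/2 + (5y + 0)*(4 - 1)
  = 37.5 + (5y + 0)*3
  = 37.5 + 15y + 0
  = 37.5 + 15y
Step 2: Integrate over y in [2,3]:
  integral(37.5 + 15y, y=2..3)
  = 37.5*1 + 15*(3^2 - 2^2)/2
  = 37.5 + 37.5
  = 75


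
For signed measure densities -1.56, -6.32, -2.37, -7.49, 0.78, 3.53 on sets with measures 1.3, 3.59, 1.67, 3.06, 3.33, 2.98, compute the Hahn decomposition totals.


Step 1: Compute signed measure on each set:
  Set 1: -1.56 * 1.3 = -2.028
  Set 2: -6.32 * 3.59 = -22.6888
  Set 3: -2.37 * 1.67 = -3.9579
  Set 4: -7.49 * 3.06 = -22.9194
  Set 5: 0.78 * 3.33 = 2.5974
  Set 6: 3.53 * 2.98 = 10.5194
Step 2: Total signed measure = (-2.028) + (-22.6888) + (-3.9579) + (-22.9194) + (2.5974) + (10.5194)
     = -38.4773
Step 3: Positive part mu+(X) = sum of positive contributions = 13.1168
Step 4: Negative part mu-(X) = |sum of negative contributions| = 51.5941


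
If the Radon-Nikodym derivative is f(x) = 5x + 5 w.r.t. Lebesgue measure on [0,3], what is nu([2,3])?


nu(A) = integral_A (dnu/dmu) dmu = integral_2^3 (5x + 5) dx
Step 1: Antiderivative F(x) = (5/2)x^2 + 5x
Step 2: F(3) = (5/2)*3^2 + 5*3 = 22.5 + 15 = 37.5
Step 3: F(2) = (5/2)*2^2 + 5*2 = 10 + 10 = 20
Step 4: nu([2,3]) = F(3) - F(2) = 37.5 - 20 = 17.5


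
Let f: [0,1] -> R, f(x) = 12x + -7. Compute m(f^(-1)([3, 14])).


f^(-1)([3, 14]) = {x : 3 <= 12x + -7 <= 14}
Solving: (3 - -7)/12 <= x <= (14 - -7)/12
= [0.833333, 1.75]
Intersecting with [0,1]: [0.833333, 1]
Measure = 1 - 0.833333 = 0.166667


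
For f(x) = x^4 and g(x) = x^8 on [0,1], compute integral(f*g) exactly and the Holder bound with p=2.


Step 1: Exact integral of f*g = integral(x^12, 0, 1) = 1/13
     = 0.076923
Step 2: Holder bound with p=2, q=2:
  ||f||_p = (integral x^8 dx)^(1/2) = (1/9)^(1/2) = 0.333333
  ||g||_q = (integral x^16 dx)^(1/2) = (1/17)^(1/2) = 0.242536
Step 3: Holder bound = ||f||_p * ||g||_q = 0.333333 * 0.242536 = 0.080845
Verification: 0.076923 <= 0.080845 (Holder holds)


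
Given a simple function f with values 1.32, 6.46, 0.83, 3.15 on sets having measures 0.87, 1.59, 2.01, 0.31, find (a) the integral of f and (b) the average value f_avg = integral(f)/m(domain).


Step 1: Integral = sum(value_i * measure_i)
= 1.32*0.87 + 6.46*1.59 + 0.83*2.01 + 3.15*0.31
= 1.1484 + 10.2714 + 1.6683 + 0.9765
= 14.0646
Step 2: Total measure of domain = 0.87 + 1.59 + 2.01 + 0.31 = 4.78
Step 3: Average value = 14.0646 / 4.78 = 2.942385


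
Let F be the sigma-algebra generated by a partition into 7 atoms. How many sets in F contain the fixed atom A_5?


Each element of F is a union of some subset S of the 7 atoms.
The element contains A_5 iff A_5 is in S.
So we count subsets S of {A_1,...,A_7} with A_5 in S: choose freely among the other 6 atoms.
Count = 2^(7-1) = 2^6 = 64.


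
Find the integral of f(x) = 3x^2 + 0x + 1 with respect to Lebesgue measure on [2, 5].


The Lebesgue integral of a Riemann-integrable function agrees with the Riemann integral.
Antiderivative F(x) = (3/3)x^3 + (0/2)x^2 + 1x
F(5) = (3/3)*5^3 + (0/2)*5^2 + 1*5
     = (3/3)*125 + (0/2)*25 + 1*5
     = 125 + 0.0 + 5
     = 130
F(2) = 10
Integral = F(5) - F(2) = 130 - 10 = 120


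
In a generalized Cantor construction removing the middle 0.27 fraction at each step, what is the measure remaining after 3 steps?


Step 1: At each step, fraction remaining = 1 - 0.27 = 0.73
Step 2: After 3 steps, measure = (0.73)^3
Step 3: Computing the power step by step:
  After step 1: 0.73
  After step 2: 0.5329
  After step 3: 0.389017
Result = 0.389017


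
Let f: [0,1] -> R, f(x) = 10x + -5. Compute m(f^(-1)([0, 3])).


f^(-1)([0, 3]) = {x : 0 <= 10x + -5 <= 3}
Solving: (0 - -5)/10 <= x <= (3 - -5)/10
= [0.5, 0.8]
Intersecting with [0,1]: [0.5, 0.8]
Measure = 0.8 - 0.5 = 0.3


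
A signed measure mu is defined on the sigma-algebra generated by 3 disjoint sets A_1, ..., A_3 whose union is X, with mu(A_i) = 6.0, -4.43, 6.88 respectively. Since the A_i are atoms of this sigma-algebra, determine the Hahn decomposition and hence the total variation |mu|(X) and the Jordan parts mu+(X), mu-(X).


Step 1: Every measurable set is a union of atoms (the cells / points), so a Hahn decomposition is
  obtained by grouping atoms by sign: P = union of atoms with mu > 0, N = union of the remaining atoms.
  Atoms in P (indices): 1, 3;  atoms in N (indices): 2
  Positive values: 6, 6.88
  Negative values: -4.43
Step 2: mu+(X) = mu(P) = sum of positive atom values = 12.88
Step 3: mu-(X) = -mu(N) = sum of |negative atom values| = 4.43
Step 4: |mu|(X) = mu+(X) + mu-(X) = 12.88 + 4.43 = 17.31


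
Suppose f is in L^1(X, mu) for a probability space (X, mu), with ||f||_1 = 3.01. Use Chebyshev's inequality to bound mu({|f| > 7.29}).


Chebyshev/Markov inequality: mu(|f| > eps) <= (||f||_p / eps)^p
Step 1: ||f||_1 / eps = 3.01 / 7.29 = 0.412894
Step 2: Raise to power p = 1:
  (0.412894)^1 = 0.412894
Step 3: Therefore mu(|f| > 7.29) <= 0.412894


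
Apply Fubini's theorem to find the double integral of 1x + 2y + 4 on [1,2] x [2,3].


By Fubini, integrate in x first, then y.
Step 1: Fix y, integrate over x in [1,2]:
  integral(1x + 2y + 4, x=1..2)
  = 1*(2^2 - 1^2)/2 + (2y + 4)*(2 - 1)
  = 1.5 + (2y + 4)*1
  = 1.5 + 2y + 4
  = 5.5 + 2y
Step 2: Integrate over y in [2,3]:
  integral(5.5 + 2y, y=2..3)
  = 5.5*1 + 2*(3^2 - 2^2)/2
  = 5.5 + 5
  = 10.5


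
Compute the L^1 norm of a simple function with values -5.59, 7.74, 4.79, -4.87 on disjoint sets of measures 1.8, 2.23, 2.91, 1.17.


Step 1: Compute |f_i|^1 for each value:
  |-5.59|^1 = 5.59
  |7.74|^1 = 7.74
  |4.79|^1 = 4.79
  |-4.87|^1 = 4.87
Step 2: Multiply by measures and sum:
  5.59 * 1.8 = 10.062
  7.74 * 2.23 = 17.2602
  4.79 * 2.91 = 13.9389
  4.87 * 1.17 = 5.6979
Sum = 10.062 + 17.2602 + 13.9389 + 5.6979 = 46.959
Step 3: Take the p-th root:
||f||_1 = (46.959)^(1/1) = 46.959


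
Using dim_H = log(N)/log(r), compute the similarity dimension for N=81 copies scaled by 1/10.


For a self-similar set with N copies scaled by 1/r:
dim_H = log(N)/log(r) = log(81)/log(10)
= 4.394449/2.302585
= 1.908485


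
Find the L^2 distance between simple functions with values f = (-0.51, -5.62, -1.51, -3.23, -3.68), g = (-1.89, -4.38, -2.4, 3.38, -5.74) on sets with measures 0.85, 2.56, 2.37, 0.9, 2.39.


Step 1: Compute differences f_i - g_i:
  -0.51 - -1.89 = 1.38
  -5.62 - -4.38 = -1.24
  -1.51 - -2.4 = 0.89
  -3.23 - 3.38 = -6.61
  -3.68 - -5.74 = 2.06
Step 2: Compute |diff|^2 * measure for each set:
  |1.38|^2 * 0.85 = 1.9044 * 0.85 = 1.61874
  |-1.24|^2 * 2.56 = 1.5376 * 2.56 = 3.936256
  |0.89|^2 * 2.37 = 0.7921 * 2.37 = 1.877277
  |-6.61|^2 * 0.9 = 43.6921 * 0.9 = 39.32289
  |2.06|^2 * 2.39 = 4.2436 * 2.39 = 10.142204
Step 3: Sum = 56.897367
Step 4: ||f-g||_2 = (56.897367)^(1/2) = 7.543034


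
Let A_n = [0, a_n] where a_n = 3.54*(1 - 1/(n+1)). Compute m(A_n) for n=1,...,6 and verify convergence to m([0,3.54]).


By continuity of measure from below: if A_n increases to A, then m(A_n) -> m(A).
Here A = [0, 3.54], so m(A) = 3.54
Step 1: a_1 = 3.54*(1 - 1/2) = 1.77, m(A_1) = 1.77
Step 2: a_2 = 3.54*(1 - 1/3) = 2.36, m(A_2) = 2.36
Step 3: a_3 = 3.54*(1 - 1/4) = 2.655, m(A_3) = 2.655
Step 4: a_4 = 3.54*(1 - 1/5) = 2.832, m(A_4) = 2.832
Step 5: a_5 = 3.54*(1 - 1/6) = 2.95, m(A_5) = 2.95
Step 6: a_6 = 3.54*(1 - 1/7) = 3.0343, m(A_6) = 3.0343
Limit: m(A_n) -> m([0,3.54]) = 3.54


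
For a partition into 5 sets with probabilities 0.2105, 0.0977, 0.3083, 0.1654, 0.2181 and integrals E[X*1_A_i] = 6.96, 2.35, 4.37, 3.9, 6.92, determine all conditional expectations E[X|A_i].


For each cell A_i: E[X|A_i] = E[X*1_A_i] / P(A_i)
Step 1: E[X|A_1] = 6.96 / 0.2105 = 33.064133
Step 2: E[X|A_2] = 2.35 / 0.0977 = 24.053224
Step 3: E[X|A_3] = 4.37 / 0.3083 = 14.174505
Step 4: E[X|A_4] = 3.9 / 0.1654 = 23.579202
Step 5: E[X|A_5] = 6.92 / 0.2181 = 31.728565
Verification: E[X] = sum E[X*1_A_i] = 6.96 + 2.35 + 4.37 + 3.9 + 6.92 = 24.5


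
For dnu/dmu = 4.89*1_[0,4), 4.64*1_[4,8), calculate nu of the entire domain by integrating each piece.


Integrate each piece of the Radon-Nikodym derivative:
Step 1: integral_0^4 4.89 dx = 4.89*(4-0) = 4.89*4 = 19.56
Step 2: integral_4^8 4.64 dx = 4.64*(8-4) = 4.64*4 = 18.56
Total: 19.56 + 18.56 = 38.12


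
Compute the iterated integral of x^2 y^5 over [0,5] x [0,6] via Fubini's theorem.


By Fubini's theorem, the double integral factors as a product of single integrals:
Step 1: integral_0^5 x^2 dx = [x^3/3] from 0 to 5
     = 5^3/3 = 41.666667
Step 2: integral_0^6 y^5 dy = [y^6/6] from 0 to 6
     = 6^6/6 = 7776
Step 3: Double integral = 41.666667 * 7776 = 324000


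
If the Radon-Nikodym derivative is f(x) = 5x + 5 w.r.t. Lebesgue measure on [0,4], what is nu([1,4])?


nu(A) = integral_A (dnu/dmu) dmu = integral_1^4 (5x + 5) dx
Step 1: Antiderivative F(x) = (5/2)x^2 + 5x
Step 2: F(4) = (5/2)*4^2 + 5*4 = 40 + 20 = 60
Step 3: F(1) = (5/2)*1^2 + 5*1 = 2.5 + 5 = 7.5
Step 4: nu([1,4]) = F(4) - F(1) = 60 - 7.5 = 52.5


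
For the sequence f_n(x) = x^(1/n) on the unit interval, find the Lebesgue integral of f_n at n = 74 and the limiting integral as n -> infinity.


At n = 74: f_74(x) = x^(1/74).
Step 1: integral(x^(1/74), 0, 1) = [x^(1/74+1) / (1/74+1)] from 0 to 1
     = 1 / (1/74 + 1) = 1 / ((74+1)/74) = 74/(74+1)
     = 74/75 = 0.986667
Step 2: As n -> infinity, f_n(x) = x^(1/n) -> 1 for x in (0,1], and f_n is increasing in n.
By MCT, lim_n integral(f_n) = integral(lim_n f_n) = integral(1, 0, 1) = 1.
Step 3: Verify convergence: 74/75 = 0.986667 -> 1


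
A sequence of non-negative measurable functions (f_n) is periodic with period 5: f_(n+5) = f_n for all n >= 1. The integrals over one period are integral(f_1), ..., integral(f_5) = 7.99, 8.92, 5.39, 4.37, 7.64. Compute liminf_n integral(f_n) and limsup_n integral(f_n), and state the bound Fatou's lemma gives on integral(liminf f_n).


The sequence (integral(f_n)) is periodic with period 5, repeating the values 7.99, 8.92, 5.39, 4.37, 7.64 indefinitely.
Step 1: For a periodic sequence, every tail (a_m, a_(m+1), ...) contains all 5 period values infinitely often.
Step 2: Hence inf of every tail = min of the period values = min(7.99, 8.92, 5.39, 4.37, 7.64) = 4.37.
        liminf_n integral(f_n) = sup over m of (inf of tail from m) = 4.37.
Step 3: Similarly sup of every tail = max of the period values = 8.92.
        limsup_n integral(f_n) = 8.92.
Step 4: Fatou's lemma: integral(liminf_n f_n) <= liminf_n integral(f_n) = 4.37.
        So the integral of the pointwise liminf is at most 4.37.


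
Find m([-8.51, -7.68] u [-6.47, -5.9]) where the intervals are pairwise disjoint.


For pairwise disjoint intervals, m(union) = sum of lengths.
= (-7.68 - -8.51) + (-5.9 - -6.47)
= 0.83 + 0.57
= 1.4


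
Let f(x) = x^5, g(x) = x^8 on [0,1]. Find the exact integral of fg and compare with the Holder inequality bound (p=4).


Step 1: Exact integral of f*g = integral(x^13, 0, 1) = 1/14
     = 0.071429
Step 2: Holder bound with p=4, q=1.333333:
  ||f||_p = (integral x^20 dx)^(1/4) = (1/21)^(1/4) = 0.467138
  ||g||_q = (integral x^10.666667 dx)^(1/1.333333) = (1/11.666667)^(1/1.333333) = 0.158413
Step 3: Holder bound = ||f||_p * ||g||_q = 0.467138 * 0.158413 = 0.074001
Verification: 0.071429 <= 0.074001 (Holder holds)


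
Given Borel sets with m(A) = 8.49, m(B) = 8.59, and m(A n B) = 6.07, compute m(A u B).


By inclusion-exclusion: m(A u B) = m(A) + m(B) - m(A n B)
= 8.49 + 8.59 - 6.07
= 11.01


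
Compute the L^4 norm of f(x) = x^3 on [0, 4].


Step 1: ||f||_4 = (integral_0^4 |x^3|^4 dx)^(1/4)
     = (integral_0^4 x^12 dx)^(1/4)
Step 2: integral_0^4 x^12 dx = [x^13/(13)] from 0 to 4 = 4^13/13
     = 67108864/13 = 5.162220e+06
Step 3: ||f||_4 = (5.162220e+06)^(1/4) = 47.666047


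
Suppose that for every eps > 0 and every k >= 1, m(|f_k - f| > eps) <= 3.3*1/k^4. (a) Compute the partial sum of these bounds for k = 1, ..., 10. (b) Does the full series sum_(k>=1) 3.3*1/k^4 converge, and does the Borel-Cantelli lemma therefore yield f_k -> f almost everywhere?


Step 1: List the terms 3.3*1/k^4 for k = 1 to 10:
  k=1: 3.3
  k=2: 0.20625
  k=3: 0.040741
  k=4: 0.012891
  k=5: 0.00528
  k=6: 0.002546
  k=7: 0.001374
  k=8: 8.056641e-04
  k=9: 5.029721e-04
  k=10: 3.300000e-04
Step 2: Partial sum = 3.3 + 0.20625 + 0.040741 + 0.012891 + 0.00528 + 0.002546 + 0.001374 + 8.056641e-04 + 5.029721e-04 + 3.300000e-04
     = 3.570721
Step 3: The full series sum_(k>=1) 3.3*1/k^4 converges (p-series with p = 4 > 1; a constant multiple of a convergent series converges).
Step 4: Fix eps > 0. Since sum_k m(|f_k - f| > eps) < infinity, the Borel-Cantelli lemma gives
        m(limsup_k {|f_k - f| > eps}) = 0, i.e. for a.e. x, |f_k(x) - f(x)| <= eps for all large k.
        Applying this with eps = 1/j for j = 1, 2, ... and intersecting the countably many full-measure sets,
        for a.e. x we get limsup_k |f_k(x) - f(x)| <= 1/j for every j, hence f_k -> f almost everywhere.
Conclusion: series converges; Borel-Cantelli yields f_k -> f a.e.


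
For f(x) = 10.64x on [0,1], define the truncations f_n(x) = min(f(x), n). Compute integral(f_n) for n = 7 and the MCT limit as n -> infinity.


f(x) = 10.64x on [0,1]; f_n(x) = min(10.64x, n). At n = 7:
Step 1: f(x) reaches 7 at x = 7/10.64 = 0.657895
Step 2: integral(f_7) = integral(10.64x, 0, 0.657895) + integral(7, 0.657895, 1)
       = 10.64*0.657895^2/2 + 7*(1 - 0.657895)
       = 2.302632 + 2.394737
       = 4.697368
Step 3: As n -> infinity, f_n increases to f, so by MCT integral(f_n) -> integral(f) = 10.64/2 = 5.32.
Convergence: integral(f_7) = 4.697368 -> 5.32 as n -> infinity


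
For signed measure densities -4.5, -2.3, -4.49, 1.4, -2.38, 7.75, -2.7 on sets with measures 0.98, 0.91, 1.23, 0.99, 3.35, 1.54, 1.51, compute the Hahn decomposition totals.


Step 1: Compute signed measure on each set:
  Set 1: -4.5 * 0.98 = -4.41
  Set 2: -2.3 * 0.91 = -2.093
  Set 3: -4.49 * 1.23 = -5.5227
  Set 4: 1.4 * 0.99 = 1.386
  Set 5: -2.38 * 3.35 = -7.973
  Set 6: 7.75 * 1.54 = 11.935
  Set 7: -2.7 * 1.51 = -4.077
Step 2: Total signed measure = (-4.41) + (-2.093) + (-5.5227) + (1.386) + (-7.973) + (11.935) + (-4.077)
     = -10.7547
Step 3: Positive part mu+(X) = sum of positive contributions = 13.321
Step 4: Negative part mu-(X) = |sum of negative contributions| = 24.0757


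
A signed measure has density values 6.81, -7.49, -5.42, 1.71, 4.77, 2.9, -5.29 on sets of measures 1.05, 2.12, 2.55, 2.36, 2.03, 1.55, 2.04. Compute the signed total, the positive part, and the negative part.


Step 1: Compute signed measure on each set:
  Set 1: 6.81 * 1.05 = 7.1505
  Set 2: -7.49 * 2.12 = -15.8788
  Set 3: -5.42 * 2.55 = -13.821
  Set 4: 1.71 * 2.36 = 4.0356
  Set 5: 4.77 * 2.03 = 9.6831
  Set 6: 2.9 * 1.55 = 4.495
  Set 7: -5.29 * 2.04 = -10.7916
Step 2: Total signed measure = (7.1505) + (-15.8788) + (-13.821) + (4.0356) + (9.6831) + (4.495) + (-10.7916)
     = -15.1272
Step 3: Positive part mu+(X) = sum of positive contributions = 25.3642
Step 4: Negative part mu-(X) = |sum of negative contributions| = 40.4914


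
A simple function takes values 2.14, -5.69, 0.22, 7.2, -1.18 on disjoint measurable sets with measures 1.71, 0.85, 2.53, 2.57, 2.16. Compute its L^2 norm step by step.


Step 1: Compute |f_i|^2 for each value:
  |2.14|^2 = 4.5796
  |-5.69|^2 = 32.3761
  |0.22|^2 = 0.0484
  |7.2|^2 = 51.84
  |-1.18|^2 = 1.3924
Step 2: Multiply by measures and sum:
  4.5796 * 1.71 = 7.831116
  32.3761 * 0.85 = 27.519685
  0.0484 * 2.53 = 0.122452
  51.84 * 2.57 = 133.2288
  1.3924 * 2.16 = 3.007584
Sum = 7.831116 + 27.519685 + 0.122452 + 133.2288 + 3.007584 = 171.709637
Step 3: Take the p-th root:
||f||_2 = (171.709637)^(1/2) = 13.103802


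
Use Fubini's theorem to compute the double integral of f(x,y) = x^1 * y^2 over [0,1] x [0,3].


By Fubini's theorem, the double integral factors as a product of single integrals:
Step 1: integral_0^1 x^1 dx = [x^2/2] from 0 to 1
     = 1^2/2 = 0.5
Step 2: integral_0^3 y^2 dy = [y^3/3] from 0 to 3
     = 3^3/3 = 9
Step 3: Double integral = 0.5 * 9 = 4.5


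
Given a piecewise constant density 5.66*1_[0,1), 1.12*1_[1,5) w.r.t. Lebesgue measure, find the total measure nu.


Integrate each piece of the Radon-Nikodym derivative:
Step 1: integral_0^1 5.66 dx = 5.66*(1-0) = 5.66*1 = 5.66
Step 2: integral_1^5 1.12 dx = 1.12*(5-1) = 1.12*4 = 4.48
Total: 5.66 + 4.48 = 10.14


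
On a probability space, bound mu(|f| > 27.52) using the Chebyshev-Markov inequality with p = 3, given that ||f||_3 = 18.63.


Chebyshev/Markov inequality: mu(|f| > eps) <= (||f||_p / eps)^p
Step 1: ||f||_3 / eps = 18.63 / 27.52 = 0.676962
Step 2: Raise to power p = 3:
  (0.676962)^3 = 0.310237
Step 3: Therefore mu(|f| > 27.52) <= 0.310237


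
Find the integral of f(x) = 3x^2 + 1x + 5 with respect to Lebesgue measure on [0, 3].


The Lebesgue integral of a Riemann-integrable function agrees with the Riemann integral.
Antiderivative F(x) = (3/3)x^3 + (1/2)x^2 + 5x
F(3) = (3/3)*3^3 + (1/2)*3^2 + 5*3
     = (3/3)*27 + (1/2)*9 + 5*3
     = 27 + 4.5 + 15
     = 46.5
F(0) = 0.0
Integral = F(3) - F(0) = 46.5 - 0.0 = 46.5


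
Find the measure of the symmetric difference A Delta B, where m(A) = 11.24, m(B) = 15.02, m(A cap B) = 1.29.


m(A Delta B) = m(A) + m(B) - 2*m(A n B)
= 11.24 + 15.02 - 2*1.29
= 11.24 + 15.02 - 2.58
= 23.68


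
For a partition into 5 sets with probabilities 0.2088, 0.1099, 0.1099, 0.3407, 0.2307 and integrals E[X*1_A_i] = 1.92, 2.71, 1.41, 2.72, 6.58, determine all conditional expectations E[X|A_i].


For each cell A_i: E[X|A_i] = E[X*1_A_i] / P(A_i)
Step 1: E[X|A_1] = 1.92 / 0.2088 = 9.195402
Step 2: E[X|A_2] = 2.71 / 0.1099 = 24.658781
Step 3: E[X|A_3] = 1.41 / 0.1099 = 12.829845
Step 4: E[X|A_4] = 2.72 / 0.3407 = 7.983563
Step 5: E[X|A_5] = 6.58 / 0.2307 = 28.52189
Verification: E[X] = sum E[X*1_A_i] = 1.92 + 2.71 + 1.41 + 2.72 + 6.58 = 15.34


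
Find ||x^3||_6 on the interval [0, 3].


Step 1: ||f||_6 = (integral_0^3 |x^3|^6 dx)^(1/6)
     = (integral_0^3 x^18 dx)^(1/6)
Step 2: integral_0^3 x^18 dx = [x^19/(19)] from 0 to 3 = 3^19/19
     = 1162261467/19 = 6.117166e+07
Step 3: ||f||_6 = (6.117166e+07)^(1/6) = 19.849902


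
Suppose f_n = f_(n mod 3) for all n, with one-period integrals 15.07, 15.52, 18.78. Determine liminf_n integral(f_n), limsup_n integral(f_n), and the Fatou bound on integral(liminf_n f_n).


The sequence (integral(f_n)) is periodic with period 3, repeating the values 15.07, 15.52, 18.78 indefinitely.
Step 1: For a periodic sequence, every tail (a_m, a_(m+1), ...) contains all 3 period values infinitely often.
Step 2: Hence inf of every tail = min of the period values = min(15.07, 15.52, 18.78) = 15.07.
        liminf_n integral(f_n) = sup over m of (inf of tail from m) = 15.07.
Step 3: Similarly sup of every tail = max of the period values = 18.78.
        limsup_n integral(f_n) = 18.78.
Step 4: Fatou's lemma: integral(liminf_n f_n) <= liminf_n integral(f_n) = 15.07.
        So the integral of the pointwise liminf is at most 15.07.


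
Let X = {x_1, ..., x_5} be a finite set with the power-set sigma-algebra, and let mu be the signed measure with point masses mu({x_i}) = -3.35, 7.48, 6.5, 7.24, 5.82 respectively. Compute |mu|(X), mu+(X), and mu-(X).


Step 1: Every measurable set is a union of atoms (the cells / points), so a Hahn decomposition is
  obtained by grouping atoms by sign: P = union of atoms with mu > 0, N = union of the remaining atoms.
  Atoms in P (indices): 2, 3, 4, 5;  atoms in N (indices): 1
  Positive values: 7.48, 6.5, 7.24, 5.82
  Negative values: -3.35
Step 2: mu+(X) = mu(P) = sum of positive atom values = 27.04
Step 3: mu-(X) = -mu(N) = sum of |negative atom values| = 3.35
Step 4: |mu|(X) = mu+(X) + mu-(X) = 27.04 + 3.35 = 30.39


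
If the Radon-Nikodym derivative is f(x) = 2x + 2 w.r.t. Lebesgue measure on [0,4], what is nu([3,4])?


nu(A) = integral_A (dnu/dmu) dmu = integral_3^4 (2x + 2) dx
Step 1: Antiderivative F(x) = (2/2)x^2 + 2x
Step 2: F(4) = (2/2)*4^2 + 2*4 = 16 + 8 = 24
Step 3: F(3) = (2/2)*3^2 + 2*3 = 9 + 6 = 15
Step 4: nu([3,4]) = F(4) - F(3) = 24 - 15 = 9


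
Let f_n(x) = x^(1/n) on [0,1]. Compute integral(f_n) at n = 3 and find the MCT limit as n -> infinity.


At n = 3: f_3(x) = x^(1/3).
Step 1: integral(x^(1/3), 0, 1) = [x^(1/3+1) / (1/3+1)] from 0 to 1
     = 1 / (1/3 + 1) = 1 / ((3+1)/3) = 3/(3+1)
     = 3/4 = 0.75
Step 2: As n -> infinity, f_n(x) = x^(1/n) -> 1 for x in (0,1], and f_n is increasing in n.
By MCT, lim_n integral(f_n) = integral(lim_n f_n) = integral(1, 0, 1) = 1.
Step 3: Verify convergence: 3/4 = 0.75 -> 1


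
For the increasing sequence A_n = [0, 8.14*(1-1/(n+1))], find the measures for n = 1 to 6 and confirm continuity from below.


By continuity of measure from below: if A_n increases to A, then m(A_n) -> m(A).
Here A = [0, 8.14], so m(A) = 8.14
Step 1: a_1 = 8.14*(1 - 1/2) = 4.07, m(A_1) = 4.07
Step 2: a_2 = 8.14*(1 - 1/3) = 5.4267, m(A_2) = 5.4267
Step 3: a_3 = 8.14*(1 - 1/4) = 6.105, m(A_3) = 6.105
Step 4: a_4 = 8.14*(1 - 1/5) = 6.512, m(A_4) = 6.512
Step 5: a_5 = 8.14*(1 - 1/6) = 6.7833, m(A_5) = 6.7833
Step 6: a_6 = 8.14*(1 - 1/7) = 6.9771, m(A_6) = 6.9771
Limit: m(A_n) -> m([0,8.14]) = 8.14


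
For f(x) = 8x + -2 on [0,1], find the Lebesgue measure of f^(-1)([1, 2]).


f^(-1)([1, 2]) = {x : 1 <= 8x + -2 <= 2}
Solving: (1 - -2)/8 <= x <= (2 - -2)/8
= [0.375, 0.5]
Intersecting with [0,1]: [0.375, 0.5]
Measure = 0.5 - 0.375 = 0.125


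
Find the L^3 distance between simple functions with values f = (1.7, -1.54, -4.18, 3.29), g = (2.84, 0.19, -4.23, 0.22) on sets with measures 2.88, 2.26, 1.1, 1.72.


Step 1: Compute differences f_i - g_i:
  1.7 - 2.84 = -1.14
  -1.54 - 0.19 = -1.73
  -4.18 - -4.23 = 0.05
  3.29 - 0.22 = 3.07
Step 2: Compute |diff|^3 * measure for each set:
  |-1.14|^3 * 2.88 = 1.481544 * 2.88 = 4.266847
  |-1.73|^3 * 2.26 = 5.177717 * 2.26 = 11.70164
  |0.05|^3 * 1.1 = 1.250000e-04 * 1.1 = 1.375000e-04
  |3.07|^3 * 1.72 = 28.934443 * 1.72 = 49.767242
Step 3: Sum = 65.735867
Step 4: ||f-g||_3 = (65.735867)^(1/3) = 4.035842


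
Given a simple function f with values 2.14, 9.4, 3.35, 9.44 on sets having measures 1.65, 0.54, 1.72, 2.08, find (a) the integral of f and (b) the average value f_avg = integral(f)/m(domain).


Step 1: Integral = sum(value_i * measure_i)
= 2.14*1.65 + 9.4*0.54 + 3.35*1.72 + 9.44*2.08
= 3.531 + 5.076 + 5.762 + 19.6352
= 34.0042
Step 2: Total measure of domain = 1.65 + 0.54 + 1.72 + 2.08 = 5.99
Step 3: Average value = 34.0042 / 5.99 = 5.676828


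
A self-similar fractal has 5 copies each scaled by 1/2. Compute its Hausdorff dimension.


For a self-similar set with N copies scaled by 1/r:
dim_H = log(N)/log(r) = log(5)/log(2)
= 1.609438/0.693147
= 2.321928


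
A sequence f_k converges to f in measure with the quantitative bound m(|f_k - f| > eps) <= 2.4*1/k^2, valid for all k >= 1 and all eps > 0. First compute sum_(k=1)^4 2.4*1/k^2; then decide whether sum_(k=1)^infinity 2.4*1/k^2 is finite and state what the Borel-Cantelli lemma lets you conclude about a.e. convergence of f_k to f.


Step 1: List the terms 2.4*1/k^2 for k = 1 to 4:
  k=1: 2.4
  k=2: 0.6
  k=3: 0.266667
  k=4: 0.15
Step 2: Partial sum = 2.4 + 0.6 + 0.266667 + 0.15
     = 3.416667
Step 3: The full series sum_(k>=1) 2.4*1/k^2 converges (p-series with p = 2 > 1; a constant multiple of a convergent series converges).
Step 4: Fix eps > 0. Since sum_k m(|f_k - f| > eps) < infinity, the Borel-Cantelli lemma gives
        m(limsup_k {|f_k - f| > eps}) = 0, i.e. for a.e. x, |f_k(x) - f(x)| <= eps for all large k.
        Applying this with eps = 1/j for j = 1, 2, ... and intersecting the countably many full-measure sets,
        for a.e. x we get limsup_k |f_k(x) - f(x)| <= 1/j for every j, hence f_k -> f almost everywhere.
Conclusion: series converges; Borel-Cantelli yields f_k -> f a.e.


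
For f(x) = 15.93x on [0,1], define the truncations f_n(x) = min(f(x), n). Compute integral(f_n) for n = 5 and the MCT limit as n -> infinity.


f(x) = 15.93x on [0,1]; f_n(x) = min(15.93x, n). At n = 5:
Step 1: f(x) reaches 5 at x = 5/15.93 = 0.313873
Step 2: integral(f_5) = integral(15.93x, 0, 0.313873) + integral(5, 0.313873, 1)
       = 15.93*0.313873^2/2 + 5*(1 - 0.313873)
       = 0.784683 + 3.430634
       = 4.215317
Step 3: As n -> infinity, f_n increases to f, so by MCT integral(f_n) -> integral(f) = 15.93/2 = 7.965.
Convergence: integral(f_5) = 4.215317 -> 7.965 as n -> infinity


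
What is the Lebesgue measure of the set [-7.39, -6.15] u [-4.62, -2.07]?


For pairwise disjoint intervals, m(union) = sum of lengths.
= (-6.15 - -7.39) + (-2.07 - -4.62)
= 1.24 + 2.55
= 3.79


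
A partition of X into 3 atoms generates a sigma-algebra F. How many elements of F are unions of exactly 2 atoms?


Each element of F is a union of some subset of the 3 atoms.
Elements that are unions of exactly 2 atoms correspond to 2-element subsets of the 3 atoms.
Count = C(3, 2) = 3! / (2! * 1!) = 3.


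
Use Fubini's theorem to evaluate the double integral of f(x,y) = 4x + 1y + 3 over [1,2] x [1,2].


By Fubini, integrate in x first, then y.
Step 1: Fix y, integrate over x in [1,2]:
  integral(4x + 1y + 3, x=1..2)
  = 4*(2^2 - 1^2)/2 + (1y + 3)*(2 - 1)
  = 6 + (1y + 3)*1
  = 6 + 1y + 3
  = 9 + 1y
Step 2: Integrate over y in [1,2]:
  integral(9 + 1y, y=1..2)
  = 9*1 + 1*(2^2 - 1^2)/2
  = 9 + 1.5
  = 10.5


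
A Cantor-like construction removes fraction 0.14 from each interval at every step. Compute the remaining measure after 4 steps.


Step 1: At each step, fraction remaining = 1 - 0.14 = 0.86
Step 2: After 4 steps, measure = (0.86)^4
Step 3: Computing the power step by step:
  After step 1: 0.86
  After step 2: 0.7396
  After step 3: 0.636056
  After step 4: 0.547008
Result = 0.547008


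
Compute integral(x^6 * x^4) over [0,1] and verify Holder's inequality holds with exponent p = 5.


Step 1: Exact integral of f*g = integral(x^10, 0, 1) = 1/11
     = 0.090909
Step 2: Holder bound with p=5, q=1.25:
  ||f||_p = (integral x^30 dx)^(1/5) = (1/31)^(1/5) = 0.503185
  ||g||_q = (integral x^5 dx)^(1/1.25) = (1/6)^(1/1.25) = 0.238495
Step 3: Holder bound = ||f||_p * ||g||_q = 0.503185 * 0.238495 = 0.120007
Verification: 0.090909 <= 0.120007 (Holder holds)


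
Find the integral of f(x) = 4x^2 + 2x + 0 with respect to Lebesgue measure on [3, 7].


The Lebesgue integral of a Riemann-integrable function agrees with the Riemann integral.
Antiderivative F(x) = (4/3)x^3 + (2/2)x^2 + 0x
F(7) = (4/3)*7^3 + (2/2)*7^2 + 0*7
     = (4/3)*343 + (2/2)*49 + 0*7
     = 457.333333 + 49 + 0
     = 506.333333
F(3) = 45
Integral = F(7) - F(3) = 506.333333 - 45 = 461.333333


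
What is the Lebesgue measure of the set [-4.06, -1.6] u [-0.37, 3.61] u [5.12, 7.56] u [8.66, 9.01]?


For pairwise disjoint intervals, m(union) = sum of lengths.
= (-1.6 - -4.06) + (3.61 - -0.37) + (7.56 - 5.12) + (9.01 - 8.66)
= 2.46 + 3.98 + 2.44 + 0.35
= 9.23


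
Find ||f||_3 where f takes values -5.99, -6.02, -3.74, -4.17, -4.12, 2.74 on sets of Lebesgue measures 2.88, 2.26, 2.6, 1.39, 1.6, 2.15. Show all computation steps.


Step 1: Compute |f_i|^3 for each value:
  |-5.99|^3 = 214.921799
  |-6.02|^3 = 218.167208
  |-3.74|^3 = 52.313624
  |-4.17|^3 = 72.511713
  |-4.12|^3 = 69.934528
  |2.74|^3 = 20.570824
Step 2: Multiply by measures and sum:
  214.921799 * 2.88 = 618.974781
  218.167208 * 2.26 = 493.05789
  52.313624 * 2.6 = 136.015422
  72.511713 * 1.39 = 100.791281
  69.934528 * 1.6 = 111.895245
  20.570824 * 2.15 = 44.227272
Sum = 618.974781 + 493.05789 + 136.015422 + 100.791281 + 111.895245 + 44.227272 = 1504.961891
Step 3: Take the p-th root:
||f||_3 = (1504.961891)^(1/3) = 11.459751


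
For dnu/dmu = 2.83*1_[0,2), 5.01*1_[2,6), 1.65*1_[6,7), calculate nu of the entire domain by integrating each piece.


Integrate each piece of the Radon-Nikodym derivative:
Step 1: integral_0^2 2.83 dx = 2.83*(2-0) = 2.83*2 = 5.66
Step 2: integral_2^6 5.01 dx = 5.01*(6-2) = 5.01*4 = 20.04
Step 3: integral_6^7 1.65 dx = 1.65*(7-6) = 1.65*1 = 1.65
Total: 5.66 + 20.04 + 1.65 = 27.35


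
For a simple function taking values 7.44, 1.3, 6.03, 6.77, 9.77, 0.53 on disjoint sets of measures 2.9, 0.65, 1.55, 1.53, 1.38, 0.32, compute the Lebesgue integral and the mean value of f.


Step 1: Integral = sum(value_i * measure_i)
= 7.44*2.9 + 1.3*0.65 + 6.03*1.55 + 6.77*1.53 + 9.77*1.38 + 0.53*0.32
= 21.576 + 0.845 + 9.3465 + 10.3581 + 13.4826 + 0.1696
= 55.7778
Step 2: Total measure of domain = 2.9 + 0.65 + 1.55 + 1.53 + 1.38 + 0.32 = 8.33
Step 3: Average value = 55.7778 / 8.33 = 6.696014


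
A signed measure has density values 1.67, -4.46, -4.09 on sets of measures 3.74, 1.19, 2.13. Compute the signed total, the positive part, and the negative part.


Step 1: Compute signed measure on each set:
  Set 1: 1.67 * 3.74 = 6.2458
  Set 2: -4.46 * 1.19 = -5.3074
  Set 3: -4.09 * 2.13 = -8.7117
Step 2: Total signed measure = (6.2458) + (-5.3074) + (-8.7117)
     = -7.7733
Step 3: Positive part mu+(X) = sum of positive contributions = 6.2458
Step 4: Negative part mu-(X) = |sum of negative contributions| = 14.0191


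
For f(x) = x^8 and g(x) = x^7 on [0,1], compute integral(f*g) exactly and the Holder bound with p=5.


Step 1: Exact integral of f*g = integral(x^15, 0, 1) = 1/16
     = 0.0625
Step 2: Holder bound with p=5, q=1.25:
  ||f||_p = (integral x^40 dx)^(1/5) = (1/41)^(1/5) = 0.475821
  ||g||_q = (integral x^8.75 dx)^(1/1.25) = (1/9.75)^(1/1.25) = 0.161732
Step 3: Holder bound = ||f||_p * ||g||_q = 0.475821 * 0.161732 = 0.076955
Verification: 0.0625 <= 0.076955 (Holder holds)


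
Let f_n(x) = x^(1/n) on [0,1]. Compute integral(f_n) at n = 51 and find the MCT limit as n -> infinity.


At n = 51: f_51(x) = x^(1/51).
Step 1: integral(x^(1/51), 0, 1) = [x^(1/51+1) / (1/51+1)] from 0 to 1
     = 1 / (1/51 + 1) = 1 / ((51+1)/51) = 51/(51+1)
     = 51/52 = 0.980769
Step 2: As n -> infinity, f_n(x) = x^(1/n) -> 1 for x in (0,1], and f_n is increasing in n.
By MCT, lim_n integral(f_n) = integral(lim_n f_n) = integral(1, 0, 1) = 1.
Step 3: Verify convergence: 51/52 = 0.980769 -> 1


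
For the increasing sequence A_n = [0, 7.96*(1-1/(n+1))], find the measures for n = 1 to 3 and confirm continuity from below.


By continuity of measure from below: if A_n increases to A, then m(A_n) -> m(A).
Here A = [0, 7.96], so m(A) = 7.96
Step 1: a_1 = 7.96*(1 - 1/2) = 3.98, m(A_1) = 3.98
Step 2: a_2 = 7.96*(1 - 1/3) = 5.3067, m(A_2) = 5.3067
Step 3: a_3 = 7.96*(1 - 1/4) = 5.97, m(A_3) = 5.97
Limit: m(A_n) -> m([0,7.96]) = 7.96


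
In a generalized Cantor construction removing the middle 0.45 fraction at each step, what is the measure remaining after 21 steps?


Step 1: At each step, fraction remaining = 1 - 0.45 = 0.55
Step 2: After 21 steps, measure = (0.55)^21
Result = 3.528714e-06


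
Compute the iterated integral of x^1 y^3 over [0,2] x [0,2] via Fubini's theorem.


By Fubini's theorem, the double integral factors as a product of single integrals:
Step 1: integral_0^2 x^1 dx = [x^2/2] from 0 to 2
     = 2^2/2 = 2
Step 2: integral_0^2 y^3 dy = [y^4/4] from 0 to 2
     = 2^4/4 = 4
Step 3: Double integral = 2 * 4 = 8


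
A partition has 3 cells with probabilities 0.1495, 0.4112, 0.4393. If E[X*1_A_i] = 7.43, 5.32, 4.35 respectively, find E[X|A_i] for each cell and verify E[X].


For each cell A_i: E[X|A_i] = E[X*1_A_i] / P(A_i)
Step 1: E[X|A_1] = 7.43 / 0.1495 = 49.698997
Step 2: E[X|A_2] = 5.32 / 0.4112 = 12.937743
Step 3: E[X|A_3] = 4.35 / 0.4393 = 9.902117
Verification: E[X] = sum E[X*1_A_i] = 7.43 + 5.32 + 4.35 = 17.1


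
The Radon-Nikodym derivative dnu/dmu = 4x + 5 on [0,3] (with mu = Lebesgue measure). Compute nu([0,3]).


nu(A) = integral_A (dnu/dmu) dmu = integral_0^3 (4x + 5) dx
Step 1: Antiderivative F(x) = (4/2)x^2 + 5x
Step 2: F(3) = (4/2)*3^2 + 5*3 = 18 + 15 = 33
Step 3: F(0) = (4/2)*0^2 + 5*0 = 0.0 + 0 = 0.0
Step 4: nu([0,3]) = F(3) - F(0) = 33 - 0.0 = 33


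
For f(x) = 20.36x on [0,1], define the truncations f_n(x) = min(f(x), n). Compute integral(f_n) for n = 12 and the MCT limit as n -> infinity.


f(x) = 20.36x on [0,1]; f_n(x) = min(20.36x, n). At n = 12:
Step 1: f(x) reaches 12 at x = 12/20.36 = 0.589391
Step 2: integral(f_12) = integral(20.36x, 0, 0.589391) + integral(12, 0.589391, 1)
       = 20.36*0.589391^2/2 + 12*(1 - 0.589391)
       = 3.536346 + 4.927308
       = 8.463654
Step 3: As n -> infinity, f_n increases to f, so by MCT integral(f_n) -> integral(f) = 20.36/2 = 10.18.
Convergence: integral(f_12) = 8.463654 -> 10.18 as n -> infinity


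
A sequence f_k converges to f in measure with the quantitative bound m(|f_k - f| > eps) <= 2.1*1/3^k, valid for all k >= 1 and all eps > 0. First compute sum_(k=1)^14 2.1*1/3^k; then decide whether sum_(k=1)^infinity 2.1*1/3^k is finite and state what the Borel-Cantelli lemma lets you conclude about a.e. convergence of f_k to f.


Step 1: List the terms 2.1*1/3^k for k = 1 to 14:
  k=1: 0.7
  k=2: 0.233333
  k=3: 0.077778
  k=4: 0.025926
  k=5: 0.008642
  k=6: 0.002881
  k=7: 9.602195e-04
  k=8: 3.200732e-04
  k=9: 1.066911e-04
  k=10: 3.556368e-05
  k=11: 1.185456e-05
  k=12: 3.951520e-06
  k=13: 1.317173e-06
  k=14: 4.390578e-07
Step 2: Partial sum = 0.7 + 0.233333 + 0.077778 + 0.025926 + 0.008642 + 0.002881 + 9.602195e-04 + 3.200732e-04 + 1.066911e-04 + 3.556368e-05 + 1.185456e-05 + 3.951520e-06 + 1.317173e-06 + 4.390578e-07
     = 1.05
Step 3: The full series sum_(k>=1) 2.1*1/3^k converges (geometric series with ratio 1/3 < 1; a constant multiple of a convergent series converges).
Step 4: Fix eps > 0. Since sum_k m(|f_k - f| > eps) < infinity, the Borel-Cantelli lemma gives
        m(limsup_k {|f_k - f| > eps}) = 0, i.e. for a.e. x, |f_k(x) - f(x)| <= eps for all large k.
        Applying this with eps = 1/j for j = 1, 2, ... and intersecting the countably many full-measure sets,
        for a.e. x we get limsup_k |f_k(x) - f(x)| <= 1/j for every j, hence f_k -> f almost everywhere.
Conclusion: series converges; Borel-Cantelli yields f_k -> f a.e.


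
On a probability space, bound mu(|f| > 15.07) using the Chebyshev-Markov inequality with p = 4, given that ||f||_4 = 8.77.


Chebyshev/Markov inequality: mu(|f| > eps) <= (||f||_p / eps)^p
Step 1: ||f||_4 / eps = 8.77 / 15.07 = 0.581951
Step 2: Raise to power p = 4:
  (0.581951)^4 = 0.114695
Step 3: Therefore mu(|f| > 15.07) <= 0.114695


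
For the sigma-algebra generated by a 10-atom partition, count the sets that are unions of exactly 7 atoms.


Each element of F is a union of some subset of the 10 atoms.
Elements that are unions of exactly 7 atoms correspond to 7-element subsets of the 10 atoms.
Count = C(10, 7) = 10! / (7! * 3!) = 120.


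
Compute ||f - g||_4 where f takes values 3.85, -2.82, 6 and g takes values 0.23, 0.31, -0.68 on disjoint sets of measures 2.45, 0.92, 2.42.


Step 1: Compute differences f_i - g_i:
  3.85 - 0.23 = 3.62
  -2.82 - 0.31 = -3.13
  6 - -0.68 = 6.68
Step 2: Compute |diff|^4 * measure for each set:
  |3.62|^4 * 2.45 = 171.725299 * 2.45 = 420.726983
  |-3.13|^4 * 0.92 = 95.97925 * 0.92 = 88.30091
  |6.68|^4 * 2.42 = 1991.158582 * 2.42 = 4818.603768
Step 3: Sum = 5327.631661
Step 4: ||f-g||_4 = (5327.631661)^(1/4) = 8.543455


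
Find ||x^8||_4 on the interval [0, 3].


Step 1: ||f||_4 = (integral_0^3 |x^8|^4 dx)^(1/4)
     = (integral_0^3 x^32 dx)^(1/4)
Step 2: integral_0^3 x^32 dx = [x^33/(33)] from 0 to 3 = 3^33/33
     = 5559060566555523/33 = 1.684564e+14
Step 3: ||f||_4 = (1.684564e+14)^(1/4) = 3602.648294


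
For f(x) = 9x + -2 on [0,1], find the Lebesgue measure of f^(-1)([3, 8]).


f^(-1)([3, 8]) = {x : 3 <= 9x + -2 <= 8}
Solving: (3 - -2)/9 <= x <= (8 - -2)/9
= [0.555556, 1.111111]
Intersecting with [0,1]: [0.555556, 1]
Measure = 1 - 0.555556 = 0.444444


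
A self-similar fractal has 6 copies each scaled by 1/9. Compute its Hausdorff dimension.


For a self-similar set with N copies scaled by 1/r:
dim_H = log(N)/log(r) = log(6)/log(9)
= 1.791759/2.197225
= 0.815465


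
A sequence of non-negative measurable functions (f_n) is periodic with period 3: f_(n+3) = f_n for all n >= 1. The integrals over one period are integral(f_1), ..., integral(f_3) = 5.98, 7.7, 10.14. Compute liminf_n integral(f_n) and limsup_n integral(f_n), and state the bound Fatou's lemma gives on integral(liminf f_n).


The sequence (integral(f_n)) is periodic with period 3, repeating the values 5.98, 7.7, 10.14 indefinitely.
Step 1: For a periodic sequence, every tail (a_m, a_(m+1), ...) contains all 3 period values infinitely often.
Step 2: Hence inf of every tail = min of the period values = min(5.98, 7.7, 10.14) = 5.98.
        liminf_n integral(f_n) = sup over m of (inf of tail from m) = 5.98.
Step 3: Similarly sup of every tail = max of the period values = 10.14.
        limsup_n integral(f_n) = 10.14.
Step 4: Fatou's lemma: integral(liminf_n f_n) <= liminf_n integral(f_n) = 5.98.
        So the integral of the pointwise liminf is at most 5.98.


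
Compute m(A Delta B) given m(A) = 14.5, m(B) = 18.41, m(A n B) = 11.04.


m(A Delta B) = m(A) + m(B) - 2*m(A n B)
= 14.5 + 18.41 - 2*11.04
= 14.5 + 18.41 - 22.08
= 10.83


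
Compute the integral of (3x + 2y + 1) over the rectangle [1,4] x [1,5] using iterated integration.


By Fubini, integrate in x first, then y.
Step 1: Fix y, integrate over x in [1,4]:
  integral(3x + 2y + 1, x=1..4)
  = 3*(4^2 - 1^2)/2 + (2y + 1)*(4 - 1)
  = 22.5 + (2y + 1)*3
  = 22.5 + 6y + 3
  = 25.5 + 6y
Step 2: Integrate over y in [1,5]:
  integral(25.5 + 6y, y=1..5)
  = 25.5*4 + 6*(5^2 - 1^2)/2
  = 102 + 72
  = 174


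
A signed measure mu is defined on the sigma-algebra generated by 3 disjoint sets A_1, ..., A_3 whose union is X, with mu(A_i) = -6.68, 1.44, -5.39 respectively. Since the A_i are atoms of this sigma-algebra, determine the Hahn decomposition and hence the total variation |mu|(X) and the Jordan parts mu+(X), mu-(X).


Step 1: Every measurable set is a union of atoms (the cells / points), so a Hahn decomposition is
  obtained by grouping atoms by sign: P = union of atoms with mu > 0, N = union of the remaining atoms.
  Atoms in P (indices): 2;  atoms in N (indices): 1, 3
  Positive values: 1.44
  Negative values: -6.68, -5.39
Step 2: mu+(X) = mu(P) = sum of positive atom values = 1.44
Step 3: mu-(X) = -mu(N) = sum of |negative atom values| = 12.07
Step 4: |mu|(X) = mu+(X) + mu-(X) = 1.44 + 12.07 = 13.51


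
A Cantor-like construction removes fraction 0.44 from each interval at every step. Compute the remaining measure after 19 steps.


Step 1: At each step, fraction remaining = 1 - 0.44 = 0.56
Step 2: After 19 steps, measure = (0.56)^19
Result = 1.642754e-05


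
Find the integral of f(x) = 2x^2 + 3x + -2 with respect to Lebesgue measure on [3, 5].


The Lebesgue integral of a Riemann-integrable function agrees with the Riemann integral.
Antiderivative F(x) = (2/3)x^3 + (3/2)x^2 + -2x
F(5) = (2/3)*5^3 + (3/2)*5^2 + -2*5
     = (2/3)*125 + (3/2)*25 + -2*5
     = 83.333333 + 37.5 + -10
     = 110.833333
F(3) = 25.5
Integral = F(5) - F(3) = 110.833333 - 25.5 = 85.333333


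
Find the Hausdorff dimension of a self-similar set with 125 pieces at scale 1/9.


For a self-similar set with N copies scaled by 1/r:
dim_H = log(N)/log(r) = log(125)/log(9)
= 4.828314/2.197225
= 2.19746


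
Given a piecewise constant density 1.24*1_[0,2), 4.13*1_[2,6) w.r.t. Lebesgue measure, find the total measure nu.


Integrate each piece of the Radon-Nikodym derivative:
Step 1: integral_0^2 1.24 dx = 1.24*(2-0) = 1.24*2 = 2.48
Step 2: integral_2^6 4.13 dx = 4.13*(6-2) = 4.13*4 = 16.52
Total: 2.48 + 16.52 = 19


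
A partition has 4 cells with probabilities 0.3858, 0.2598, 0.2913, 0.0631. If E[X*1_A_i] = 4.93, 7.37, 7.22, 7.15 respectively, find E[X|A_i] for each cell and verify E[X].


For each cell A_i: E[X|A_i] = E[X*1_A_i] / P(A_i)
Step 1: E[X|A_1] = 4.93 / 0.3858 = 12.778642
Step 2: E[X|A_2] = 7.37 / 0.2598 = 28.367975
Step 3: E[X|A_3] = 7.22 / 0.2913 = 24.785445
Step 4: E[X|A_4] = 7.15 / 0.0631 = 113.312203
Verification: E[X] = sum E[X*1_A_i] = 4.93 + 7.37 + 7.22 + 7.15 = 26.67
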